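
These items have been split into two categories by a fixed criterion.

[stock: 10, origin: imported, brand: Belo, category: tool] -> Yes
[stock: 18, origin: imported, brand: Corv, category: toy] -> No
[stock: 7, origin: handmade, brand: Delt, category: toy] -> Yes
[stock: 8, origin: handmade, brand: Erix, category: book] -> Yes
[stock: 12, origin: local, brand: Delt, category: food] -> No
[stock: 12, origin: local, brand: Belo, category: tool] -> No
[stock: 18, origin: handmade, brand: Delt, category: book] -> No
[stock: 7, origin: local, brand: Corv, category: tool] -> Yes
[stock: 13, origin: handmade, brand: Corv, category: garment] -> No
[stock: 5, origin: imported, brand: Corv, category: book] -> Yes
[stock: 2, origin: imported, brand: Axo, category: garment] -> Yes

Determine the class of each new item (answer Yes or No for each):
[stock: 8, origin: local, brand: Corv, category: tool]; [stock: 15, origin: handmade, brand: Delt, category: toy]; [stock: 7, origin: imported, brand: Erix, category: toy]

Yes, No, Yes

The simplest hypothesis consistent with all the labels is: stock ≤ 10.
Yes: [stock: 8, origin: local, brand: Corv, category: tool], since stock = 8. No: [stock: 15, origin: handmade, brand: Delt, category: toy], since stock = 15. Yes: [stock: 7, origin: imported, brand: Erix, category: toy], since stock = 7.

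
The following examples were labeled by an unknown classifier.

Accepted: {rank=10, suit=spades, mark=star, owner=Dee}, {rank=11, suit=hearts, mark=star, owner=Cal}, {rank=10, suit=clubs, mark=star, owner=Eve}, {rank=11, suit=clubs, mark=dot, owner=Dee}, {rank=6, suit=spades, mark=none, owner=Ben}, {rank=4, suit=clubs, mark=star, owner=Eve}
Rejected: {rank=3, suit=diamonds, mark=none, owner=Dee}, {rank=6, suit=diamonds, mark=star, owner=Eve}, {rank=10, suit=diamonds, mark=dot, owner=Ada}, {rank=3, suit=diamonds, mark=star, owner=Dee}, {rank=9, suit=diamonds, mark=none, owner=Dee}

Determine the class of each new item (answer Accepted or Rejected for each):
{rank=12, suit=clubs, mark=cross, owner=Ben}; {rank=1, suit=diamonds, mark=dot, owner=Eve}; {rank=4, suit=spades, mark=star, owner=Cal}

Accepted, Rejected, Accepted

The classifier is using: suit is not diamonds.
{rank=12, suit=clubs, mark=cross, owner=Ben} → suit is clubs → Accepted.
{rank=1, suit=diamonds, mark=dot, owner=Eve} → suit is diamonds → Rejected.
{rank=4, suit=spades, mark=star, owner=Cal} → suit is spades → Accepted.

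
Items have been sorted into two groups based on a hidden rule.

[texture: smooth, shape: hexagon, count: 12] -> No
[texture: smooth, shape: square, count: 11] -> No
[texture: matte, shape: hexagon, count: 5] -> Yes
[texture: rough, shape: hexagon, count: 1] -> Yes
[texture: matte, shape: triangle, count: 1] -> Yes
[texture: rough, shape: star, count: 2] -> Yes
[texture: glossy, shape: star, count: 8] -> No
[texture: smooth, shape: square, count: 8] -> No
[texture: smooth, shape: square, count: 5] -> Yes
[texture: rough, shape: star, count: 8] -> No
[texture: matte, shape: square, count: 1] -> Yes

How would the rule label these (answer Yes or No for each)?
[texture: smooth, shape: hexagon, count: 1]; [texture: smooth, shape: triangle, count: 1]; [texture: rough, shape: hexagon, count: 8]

Yes, Yes, No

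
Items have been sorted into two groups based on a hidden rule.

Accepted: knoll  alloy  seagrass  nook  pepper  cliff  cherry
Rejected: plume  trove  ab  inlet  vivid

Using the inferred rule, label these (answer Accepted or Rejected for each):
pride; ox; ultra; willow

Checking candidate rules against both groups, what survives is: has a double letter.
pride — no doubled letter, hence Rejected.
ox — no doubled letter, hence Rejected.
ultra — no doubled letter, hence Rejected.
willow — 'll' doubled, hence Accepted.

Rejected, Rejected, Rejected, Accepted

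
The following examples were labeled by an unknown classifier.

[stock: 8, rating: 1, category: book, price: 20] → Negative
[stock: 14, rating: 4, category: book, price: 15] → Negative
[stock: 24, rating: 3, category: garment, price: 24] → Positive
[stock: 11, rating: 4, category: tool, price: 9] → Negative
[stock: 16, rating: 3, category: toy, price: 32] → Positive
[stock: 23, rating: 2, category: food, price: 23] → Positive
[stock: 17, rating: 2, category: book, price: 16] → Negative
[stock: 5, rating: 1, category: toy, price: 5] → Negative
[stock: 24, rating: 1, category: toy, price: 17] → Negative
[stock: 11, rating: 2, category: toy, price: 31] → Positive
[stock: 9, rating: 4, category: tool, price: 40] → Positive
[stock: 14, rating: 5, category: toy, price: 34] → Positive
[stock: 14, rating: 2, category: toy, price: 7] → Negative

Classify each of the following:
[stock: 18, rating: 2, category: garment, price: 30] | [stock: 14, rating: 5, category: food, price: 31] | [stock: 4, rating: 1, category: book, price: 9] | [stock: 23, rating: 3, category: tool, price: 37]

Positive, Positive, Negative, Positive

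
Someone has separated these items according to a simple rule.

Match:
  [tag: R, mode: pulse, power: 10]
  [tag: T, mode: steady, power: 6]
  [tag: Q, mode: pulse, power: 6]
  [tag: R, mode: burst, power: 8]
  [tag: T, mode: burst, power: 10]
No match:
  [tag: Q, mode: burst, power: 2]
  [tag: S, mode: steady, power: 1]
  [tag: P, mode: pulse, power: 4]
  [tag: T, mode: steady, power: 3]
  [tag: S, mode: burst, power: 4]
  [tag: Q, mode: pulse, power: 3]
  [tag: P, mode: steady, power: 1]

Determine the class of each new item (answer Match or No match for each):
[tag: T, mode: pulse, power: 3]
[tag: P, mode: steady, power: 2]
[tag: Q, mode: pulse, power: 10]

Every 'Match' example satisfies: power ≥ 6. None of the 'No match' examples do.
[tag: T, mode: pulse, power: 3]: No match (power = 3).
[tag: P, mode: steady, power: 2]: No match (power = 2).
[tag: Q, mode: pulse, power: 10]: Match (power = 10).

No match, No match, Match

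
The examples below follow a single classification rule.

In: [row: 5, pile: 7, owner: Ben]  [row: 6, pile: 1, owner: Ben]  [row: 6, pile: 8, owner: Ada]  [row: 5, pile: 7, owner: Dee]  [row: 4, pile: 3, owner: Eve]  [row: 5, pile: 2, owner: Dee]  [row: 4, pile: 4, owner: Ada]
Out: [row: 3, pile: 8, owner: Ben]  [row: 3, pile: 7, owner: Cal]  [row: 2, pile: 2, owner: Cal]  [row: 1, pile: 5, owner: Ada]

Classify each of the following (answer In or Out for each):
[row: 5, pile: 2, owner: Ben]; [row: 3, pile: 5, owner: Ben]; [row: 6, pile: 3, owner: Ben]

In, Out, In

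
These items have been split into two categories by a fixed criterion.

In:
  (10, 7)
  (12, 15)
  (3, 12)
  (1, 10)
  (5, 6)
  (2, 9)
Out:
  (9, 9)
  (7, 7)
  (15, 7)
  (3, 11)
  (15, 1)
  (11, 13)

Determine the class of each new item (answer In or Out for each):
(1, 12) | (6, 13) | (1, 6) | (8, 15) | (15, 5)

The simplest hypothesis consistent with all the labels is: sum is odd.

In, In, In, In, Out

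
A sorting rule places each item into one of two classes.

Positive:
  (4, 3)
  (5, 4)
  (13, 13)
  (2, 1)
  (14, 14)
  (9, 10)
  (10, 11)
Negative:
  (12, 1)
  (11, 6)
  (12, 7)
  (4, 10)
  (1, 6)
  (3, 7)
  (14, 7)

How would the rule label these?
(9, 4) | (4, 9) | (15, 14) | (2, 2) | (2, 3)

Negative, Negative, Positive, Positive, Positive

The classifier is using: |first − second| ≤ 1.
Negative: (9, 4), since |9−4| = 5.
Negative: (4, 9), since |4−9| = 5.
Positive: (15, 14), since |15−14| = 1.
Positive: (2, 2), since |2−2| = 0.
Positive: (2, 3), since |2−3| = 1.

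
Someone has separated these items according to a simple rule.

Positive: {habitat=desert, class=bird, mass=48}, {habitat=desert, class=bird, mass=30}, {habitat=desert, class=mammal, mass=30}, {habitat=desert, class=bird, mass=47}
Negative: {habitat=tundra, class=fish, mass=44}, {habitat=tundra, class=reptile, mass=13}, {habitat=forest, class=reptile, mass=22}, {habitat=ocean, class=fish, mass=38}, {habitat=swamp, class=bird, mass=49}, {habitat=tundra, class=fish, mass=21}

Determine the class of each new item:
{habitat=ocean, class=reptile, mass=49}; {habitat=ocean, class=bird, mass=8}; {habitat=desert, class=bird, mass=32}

Negative, Negative, Positive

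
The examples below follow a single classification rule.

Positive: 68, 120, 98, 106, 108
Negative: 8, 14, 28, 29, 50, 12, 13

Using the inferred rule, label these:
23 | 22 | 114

'Positive' ⟺ at least 68.
23: 23 < 68, fails the rule → Negative. 22: 22 < 68, fails the rule → Negative. 114: 114 ≥ 68, checks out → Positive.

Negative, Negative, Positive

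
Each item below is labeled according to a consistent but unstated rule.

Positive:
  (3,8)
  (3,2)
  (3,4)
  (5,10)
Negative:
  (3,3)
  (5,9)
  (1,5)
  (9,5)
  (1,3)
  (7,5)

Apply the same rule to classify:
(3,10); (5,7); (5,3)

All 'Positive' examples share one property — sum is odd — and every 'Negative' example lacks it.
Positive: (3,10), since 3+10 = 13.
Negative: (5,7), since 5+7 = 12.
Negative: (5,3), since 5+3 = 8.

Positive, Negative, Negative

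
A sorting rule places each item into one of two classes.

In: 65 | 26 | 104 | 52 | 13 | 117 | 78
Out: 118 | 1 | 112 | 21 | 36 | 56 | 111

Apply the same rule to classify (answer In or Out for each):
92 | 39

Out, In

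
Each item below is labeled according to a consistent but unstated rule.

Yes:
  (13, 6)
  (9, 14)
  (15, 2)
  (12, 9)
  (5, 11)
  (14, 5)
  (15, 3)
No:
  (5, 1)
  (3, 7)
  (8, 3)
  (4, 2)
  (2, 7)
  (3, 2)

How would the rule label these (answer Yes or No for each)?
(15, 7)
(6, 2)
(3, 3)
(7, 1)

Yes, No, No, No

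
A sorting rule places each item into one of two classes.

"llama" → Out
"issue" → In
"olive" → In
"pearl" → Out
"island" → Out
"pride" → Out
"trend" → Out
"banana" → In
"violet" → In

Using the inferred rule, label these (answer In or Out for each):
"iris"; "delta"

Out, Out

Rule: has ≥ 3 vowels. This holds for each 'In' example and fails for each 'Out' one.
"iris" → 2 vowels → Out.
"delta" → 2 vowels → Out.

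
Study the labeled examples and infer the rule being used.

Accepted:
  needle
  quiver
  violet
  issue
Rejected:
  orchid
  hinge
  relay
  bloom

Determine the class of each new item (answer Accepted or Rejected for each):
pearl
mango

Rejected, Rejected

The rule appears to be: has ≥ 3 vowels.
pearl: Rejected (2 vowels). mango: Rejected (2 vowels).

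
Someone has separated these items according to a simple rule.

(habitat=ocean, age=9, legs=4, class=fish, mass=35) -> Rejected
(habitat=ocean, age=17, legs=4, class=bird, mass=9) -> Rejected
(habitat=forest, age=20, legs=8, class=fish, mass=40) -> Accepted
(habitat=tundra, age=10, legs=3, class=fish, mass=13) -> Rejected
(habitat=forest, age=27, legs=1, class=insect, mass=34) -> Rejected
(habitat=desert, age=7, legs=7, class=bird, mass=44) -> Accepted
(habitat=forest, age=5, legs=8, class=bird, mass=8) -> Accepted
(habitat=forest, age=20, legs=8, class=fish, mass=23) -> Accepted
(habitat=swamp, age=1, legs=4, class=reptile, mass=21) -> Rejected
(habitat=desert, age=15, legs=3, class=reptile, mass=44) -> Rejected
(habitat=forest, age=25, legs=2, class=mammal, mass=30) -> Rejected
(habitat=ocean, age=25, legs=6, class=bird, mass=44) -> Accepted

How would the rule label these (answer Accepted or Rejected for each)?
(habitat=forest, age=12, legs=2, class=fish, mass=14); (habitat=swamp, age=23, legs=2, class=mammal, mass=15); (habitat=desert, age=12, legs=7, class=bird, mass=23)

All 'Accepted' examples share one property — legs ≥ 6 — and every 'Rejected' example lacks it.
(habitat=forest, age=12, legs=2, class=fish, mass=14) — legs = 2, hence Rejected. (habitat=swamp, age=23, legs=2, class=mammal, mass=15) — legs = 2, hence Rejected. (habitat=desert, age=12, legs=7, class=bird, mass=23) — legs = 7, hence Accepted.

Rejected, Rejected, Accepted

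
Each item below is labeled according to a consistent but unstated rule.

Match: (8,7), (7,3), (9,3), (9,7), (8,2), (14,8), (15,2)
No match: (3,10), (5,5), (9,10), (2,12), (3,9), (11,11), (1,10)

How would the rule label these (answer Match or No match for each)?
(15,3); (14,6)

'Match' ⟺ first > second.
(15,3): 15 > 3, fits → Match. (14,6): 14 > 6, fits → Match.

Match, Match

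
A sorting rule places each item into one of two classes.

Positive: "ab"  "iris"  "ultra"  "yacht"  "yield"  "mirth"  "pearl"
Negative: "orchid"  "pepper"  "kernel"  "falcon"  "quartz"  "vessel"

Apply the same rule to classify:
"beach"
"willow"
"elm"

Positive, Negative, Positive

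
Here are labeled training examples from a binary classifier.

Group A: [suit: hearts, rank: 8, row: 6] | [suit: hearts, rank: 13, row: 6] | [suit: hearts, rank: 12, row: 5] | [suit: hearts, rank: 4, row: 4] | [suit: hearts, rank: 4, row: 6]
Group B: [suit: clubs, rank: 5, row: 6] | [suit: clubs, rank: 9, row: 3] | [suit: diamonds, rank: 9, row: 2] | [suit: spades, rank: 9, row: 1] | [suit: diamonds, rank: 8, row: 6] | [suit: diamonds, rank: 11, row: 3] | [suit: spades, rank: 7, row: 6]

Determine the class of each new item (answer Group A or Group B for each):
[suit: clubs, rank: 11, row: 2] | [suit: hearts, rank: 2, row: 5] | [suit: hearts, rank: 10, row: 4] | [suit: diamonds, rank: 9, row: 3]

Looking at the examples, the only property every 'Group A' case has and every 'Group B' case lacks is: suit is hearts.
[suit: clubs, rank: 11, row: 2]: suit is clubs — does not satisfy this, so Group B. [suit: hearts, rank: 2, row: 5]: suit is hearts — checks out, so Group A. [suit: hearts, rank: 10, row: 4]: suit is hearts — checks out, so Group A. [suit: diamonds, rank: 9, row: 3]: suit is diamonds — does not satisfy this, so Group B.

Group B, Group A, Group A, Group B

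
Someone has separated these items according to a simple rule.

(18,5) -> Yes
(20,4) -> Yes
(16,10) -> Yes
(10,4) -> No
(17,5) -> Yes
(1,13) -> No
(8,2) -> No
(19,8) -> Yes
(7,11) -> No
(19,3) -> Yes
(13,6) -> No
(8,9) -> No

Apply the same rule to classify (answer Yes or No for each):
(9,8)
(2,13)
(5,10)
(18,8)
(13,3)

No, No, No, Yes, No

Rule: sum ≥ 22. This holds for each 'Yes' example and fails for each 'No' one.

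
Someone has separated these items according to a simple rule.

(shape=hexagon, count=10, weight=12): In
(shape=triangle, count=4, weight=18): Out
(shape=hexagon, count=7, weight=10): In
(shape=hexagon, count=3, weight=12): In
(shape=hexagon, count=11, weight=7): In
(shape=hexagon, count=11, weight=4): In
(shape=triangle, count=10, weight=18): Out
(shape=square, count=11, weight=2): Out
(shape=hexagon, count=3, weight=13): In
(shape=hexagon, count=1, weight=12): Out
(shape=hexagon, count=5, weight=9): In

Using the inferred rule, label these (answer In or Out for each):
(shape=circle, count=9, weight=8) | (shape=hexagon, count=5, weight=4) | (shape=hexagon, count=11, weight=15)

The rule appears to be: shape is hexagon AND count ≥ 3.

Out, In, In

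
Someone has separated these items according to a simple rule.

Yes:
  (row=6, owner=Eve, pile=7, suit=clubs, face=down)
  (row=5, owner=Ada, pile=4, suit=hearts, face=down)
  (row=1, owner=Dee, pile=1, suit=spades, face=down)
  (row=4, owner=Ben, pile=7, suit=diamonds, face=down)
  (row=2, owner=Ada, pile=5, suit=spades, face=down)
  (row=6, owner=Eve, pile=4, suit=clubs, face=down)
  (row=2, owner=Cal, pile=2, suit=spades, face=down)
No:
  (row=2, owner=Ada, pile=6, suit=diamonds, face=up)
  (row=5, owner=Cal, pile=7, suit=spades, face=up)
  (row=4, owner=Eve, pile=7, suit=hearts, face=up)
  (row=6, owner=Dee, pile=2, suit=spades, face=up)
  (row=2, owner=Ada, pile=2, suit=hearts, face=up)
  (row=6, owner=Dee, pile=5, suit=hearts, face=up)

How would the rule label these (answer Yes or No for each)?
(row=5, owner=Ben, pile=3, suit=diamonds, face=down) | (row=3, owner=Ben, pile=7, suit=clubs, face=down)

A rule that fits every label: face is down — true of each 'Yes' example, false of each 'No' one.
(row=5, owner=Ben, pile=3, suit=diamonds, face=down): face is down, fits → Yes.
(row=3, owner=Ben, pile=7, suit=clubs, face=down): face is down, fits → Yes.

Yes, Yes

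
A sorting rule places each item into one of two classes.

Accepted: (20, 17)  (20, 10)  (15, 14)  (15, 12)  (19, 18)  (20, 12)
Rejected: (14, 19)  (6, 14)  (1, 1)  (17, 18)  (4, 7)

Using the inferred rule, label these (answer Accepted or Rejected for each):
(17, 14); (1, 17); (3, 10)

One predicate separates the groups cleanly: first > second.
(17, 14) → 17 > 14 → Accepted. (1, 17) → 1 < 17 → Rejected. (3, 10) → 3 < 10 → Rejected.

Accepted, Rejected, Rejected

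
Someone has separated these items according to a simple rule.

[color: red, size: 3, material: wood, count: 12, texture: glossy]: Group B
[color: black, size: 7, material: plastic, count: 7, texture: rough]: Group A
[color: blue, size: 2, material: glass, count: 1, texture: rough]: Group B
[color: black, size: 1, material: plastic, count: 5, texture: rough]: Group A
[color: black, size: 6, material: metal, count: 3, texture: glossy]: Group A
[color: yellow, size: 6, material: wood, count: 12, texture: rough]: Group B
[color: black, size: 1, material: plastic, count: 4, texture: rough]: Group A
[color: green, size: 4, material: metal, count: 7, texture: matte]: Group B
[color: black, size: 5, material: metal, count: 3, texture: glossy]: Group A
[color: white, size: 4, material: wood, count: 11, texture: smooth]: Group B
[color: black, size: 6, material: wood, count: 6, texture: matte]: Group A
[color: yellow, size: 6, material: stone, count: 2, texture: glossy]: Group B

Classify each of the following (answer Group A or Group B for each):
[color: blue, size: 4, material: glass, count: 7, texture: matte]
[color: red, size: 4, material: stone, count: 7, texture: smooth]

Group B, Group B

A rule that fits every label: color is black — true of each 'Group A' example, false of each 'Group B' one.
[color: blue, size: 4, material: glass, count: 7, texture: matte] → color is blue → Group B. [color: red, size: 4, material: stone, count: 7, texture: smooth] → color is red → Group B.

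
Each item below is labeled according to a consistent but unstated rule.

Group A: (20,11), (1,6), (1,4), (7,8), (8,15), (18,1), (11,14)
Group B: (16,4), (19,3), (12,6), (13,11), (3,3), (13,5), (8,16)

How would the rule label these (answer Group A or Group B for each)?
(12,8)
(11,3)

The pattern is that an item is 'Group A' exactly when: sum is odd.
(12,8) — 12+8 = 20, hence Group B.
(11,3) — 11+3 = 14, hence Group B.

Group B, Group B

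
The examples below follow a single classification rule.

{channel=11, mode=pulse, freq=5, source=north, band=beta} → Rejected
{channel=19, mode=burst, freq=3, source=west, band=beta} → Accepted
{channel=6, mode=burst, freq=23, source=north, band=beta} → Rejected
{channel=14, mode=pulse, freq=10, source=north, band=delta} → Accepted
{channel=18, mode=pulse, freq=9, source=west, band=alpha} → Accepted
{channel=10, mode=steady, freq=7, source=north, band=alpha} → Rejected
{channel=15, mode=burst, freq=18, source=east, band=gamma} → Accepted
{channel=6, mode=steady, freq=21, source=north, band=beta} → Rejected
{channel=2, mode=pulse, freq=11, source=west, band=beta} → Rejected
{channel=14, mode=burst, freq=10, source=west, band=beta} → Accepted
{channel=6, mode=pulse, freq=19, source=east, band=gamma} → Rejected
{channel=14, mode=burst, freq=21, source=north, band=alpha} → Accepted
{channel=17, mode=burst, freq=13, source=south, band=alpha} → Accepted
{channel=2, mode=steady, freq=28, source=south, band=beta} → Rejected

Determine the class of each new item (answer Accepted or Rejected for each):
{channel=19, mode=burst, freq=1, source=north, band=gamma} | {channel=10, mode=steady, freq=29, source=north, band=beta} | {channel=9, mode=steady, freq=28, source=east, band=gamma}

The pattern is that an item is 'Accepted' exactly when: channel ≥ 14.
{channel=19, mode=burst, freq=1, source=north, band=gamma}: Accepted (channel = 19). {channel=10, mode=steady, freq=29, source=north, band=beta}: Rejected (channel = 10). {channel=9, mode=steady, freq=28, source=east, band=gamma}: Rejected (channel = 9).

Accepted, Rejected, Rejected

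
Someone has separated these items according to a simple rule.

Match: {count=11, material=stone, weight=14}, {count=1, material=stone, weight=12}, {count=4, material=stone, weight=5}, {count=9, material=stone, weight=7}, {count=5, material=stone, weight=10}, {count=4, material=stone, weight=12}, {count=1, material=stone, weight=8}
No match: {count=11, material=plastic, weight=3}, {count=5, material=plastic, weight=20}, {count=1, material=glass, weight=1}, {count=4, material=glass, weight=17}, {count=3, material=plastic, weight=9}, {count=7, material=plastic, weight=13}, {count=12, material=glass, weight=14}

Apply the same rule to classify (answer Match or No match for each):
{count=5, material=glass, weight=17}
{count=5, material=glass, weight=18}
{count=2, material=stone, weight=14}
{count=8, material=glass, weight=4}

No match, No match, Match, No match

The classifier is using: material is stone.
No match: {count=5, material=glass, weight=17}, since material is glass.
No match: {count=5, material=glass, weight=18}, since material is glass.
Match: {count=2, material=stone, weight=14}, since material is stone.
No match: {count=8, material=glass, weight=4}, since material is glass.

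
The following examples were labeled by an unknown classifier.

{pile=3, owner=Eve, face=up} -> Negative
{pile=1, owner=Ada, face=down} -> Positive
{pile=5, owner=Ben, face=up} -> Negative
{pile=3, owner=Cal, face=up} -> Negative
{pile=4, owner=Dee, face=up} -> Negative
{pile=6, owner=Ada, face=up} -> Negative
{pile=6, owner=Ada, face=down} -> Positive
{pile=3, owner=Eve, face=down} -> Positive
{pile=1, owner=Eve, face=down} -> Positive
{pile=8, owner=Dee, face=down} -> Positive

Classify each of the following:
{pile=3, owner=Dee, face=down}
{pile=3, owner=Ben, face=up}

Positive, Negative

The common property of the 'Positive' items is: face is down. No 'Negative' item has it.
{pile=3, owner=Dee, face=down}: face is down — has this property, so Positive. {pile=3, owner=Ben, face=up}: face is up — doesn't match, so Negative.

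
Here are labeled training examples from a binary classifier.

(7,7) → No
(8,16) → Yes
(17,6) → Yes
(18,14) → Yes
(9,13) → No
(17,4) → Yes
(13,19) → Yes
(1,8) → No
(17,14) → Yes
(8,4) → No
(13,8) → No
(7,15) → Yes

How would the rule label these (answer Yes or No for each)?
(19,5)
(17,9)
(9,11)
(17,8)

A rule that fits every label: max ≥ 14 — true of each 'Yes' example, false of each 'No' one.

Yes, Yes, No, Yes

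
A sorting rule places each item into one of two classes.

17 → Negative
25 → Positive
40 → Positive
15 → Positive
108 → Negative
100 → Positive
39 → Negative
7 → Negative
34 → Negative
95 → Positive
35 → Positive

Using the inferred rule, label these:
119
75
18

Negative, Positive, Negative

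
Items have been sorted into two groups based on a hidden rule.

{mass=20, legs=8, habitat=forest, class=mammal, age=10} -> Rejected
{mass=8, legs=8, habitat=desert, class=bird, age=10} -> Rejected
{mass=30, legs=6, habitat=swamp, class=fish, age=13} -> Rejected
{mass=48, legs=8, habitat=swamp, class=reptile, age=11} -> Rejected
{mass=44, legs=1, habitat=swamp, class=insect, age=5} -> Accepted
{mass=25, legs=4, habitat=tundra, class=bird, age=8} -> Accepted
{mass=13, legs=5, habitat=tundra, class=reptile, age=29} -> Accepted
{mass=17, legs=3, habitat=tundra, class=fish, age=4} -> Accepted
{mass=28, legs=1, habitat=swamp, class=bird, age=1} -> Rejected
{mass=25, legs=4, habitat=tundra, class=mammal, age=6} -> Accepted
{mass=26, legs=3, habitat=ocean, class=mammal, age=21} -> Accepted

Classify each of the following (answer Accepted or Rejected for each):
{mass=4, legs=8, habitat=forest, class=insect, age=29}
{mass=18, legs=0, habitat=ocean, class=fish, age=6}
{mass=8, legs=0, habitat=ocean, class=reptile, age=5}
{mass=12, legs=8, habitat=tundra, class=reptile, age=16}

Every 'Accepted' example satisfies: legs ≤ 5 AND age ≥ 4. None of the 'Rejected' examples do.
Rejected: {mass=4, legs=8, habitat=forest, class=insect, age=29}, since legs = 8, age = 29. Accepted: {mass=18, legs=0, habitat=ocean, class=fish, age=6}, since legs = 0, age = 6. Accepted: {mass=8, legs=0, habitat=ocean, class=reptile, age=5}, since legs = 0, age = 5. Rejected: {mass=12, legs=8, habitat=tundra, class=reptile, age=16}, since legs = 8, age = 16.

Rejected, Accepted, Accepted, Rejected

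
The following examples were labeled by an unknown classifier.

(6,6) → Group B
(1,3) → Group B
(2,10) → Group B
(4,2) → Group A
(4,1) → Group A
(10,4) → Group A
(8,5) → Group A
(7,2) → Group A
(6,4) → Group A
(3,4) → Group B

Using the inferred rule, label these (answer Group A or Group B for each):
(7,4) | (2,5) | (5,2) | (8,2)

The distinguishing property — first > second — holds for all the 'Group A' cases and none of the 'Group B' cases.

Group A, Group B, Group A, Group A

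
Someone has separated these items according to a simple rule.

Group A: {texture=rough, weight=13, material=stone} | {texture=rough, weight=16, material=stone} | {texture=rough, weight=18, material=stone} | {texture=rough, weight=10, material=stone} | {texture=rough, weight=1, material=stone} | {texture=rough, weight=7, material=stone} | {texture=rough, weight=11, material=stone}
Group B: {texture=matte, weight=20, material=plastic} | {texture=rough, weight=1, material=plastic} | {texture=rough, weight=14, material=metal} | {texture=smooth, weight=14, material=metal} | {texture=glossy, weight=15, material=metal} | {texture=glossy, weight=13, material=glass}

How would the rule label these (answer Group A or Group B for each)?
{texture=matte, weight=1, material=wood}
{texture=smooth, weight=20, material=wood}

The pattern is that an item is 'Group A' exactly when: material is stone.
{texture=matte, weight=1, material=wood}: Group B (material is wood).
{texture=smooth, weight=20, material=wood}: Group B (material is wood).

Group B, Group B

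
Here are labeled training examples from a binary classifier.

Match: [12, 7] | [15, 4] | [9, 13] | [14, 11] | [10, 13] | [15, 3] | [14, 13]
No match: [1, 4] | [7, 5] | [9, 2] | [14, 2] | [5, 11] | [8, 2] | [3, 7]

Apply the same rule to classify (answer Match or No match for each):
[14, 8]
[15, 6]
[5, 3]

Match, Match, No match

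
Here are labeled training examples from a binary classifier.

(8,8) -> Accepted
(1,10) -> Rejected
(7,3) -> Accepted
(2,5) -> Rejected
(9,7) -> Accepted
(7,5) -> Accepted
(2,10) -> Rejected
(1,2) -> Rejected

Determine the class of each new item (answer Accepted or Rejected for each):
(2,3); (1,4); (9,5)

A rule that fits every label: first ≥ 3 — true of each 'Accepted' example, false of each 'Rejected' one.
(2,3): first 2, fails the rule → Rejected.
(1,4): first 1, fails the rule → Rejected.
(9,5): first 9, satisfies this → Accepted.

Rejected, Rejected, Accepted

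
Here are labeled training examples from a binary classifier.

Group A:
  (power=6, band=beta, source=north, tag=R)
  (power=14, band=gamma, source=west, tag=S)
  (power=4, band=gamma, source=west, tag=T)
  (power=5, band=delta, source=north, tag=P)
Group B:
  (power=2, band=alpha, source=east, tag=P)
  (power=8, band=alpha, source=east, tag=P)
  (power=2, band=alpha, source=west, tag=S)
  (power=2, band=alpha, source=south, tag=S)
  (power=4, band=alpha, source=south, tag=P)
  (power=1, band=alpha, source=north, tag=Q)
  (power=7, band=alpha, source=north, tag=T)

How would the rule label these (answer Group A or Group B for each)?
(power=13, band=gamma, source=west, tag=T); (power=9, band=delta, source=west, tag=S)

Group A, Group A

'Group A' ⟺ band is not alpha.
Group A: (power=13, band=gamma, source=west, tag=T), since band is gamma. Group A: (power=9, band=delta, source=west, tag=S), since band is delta.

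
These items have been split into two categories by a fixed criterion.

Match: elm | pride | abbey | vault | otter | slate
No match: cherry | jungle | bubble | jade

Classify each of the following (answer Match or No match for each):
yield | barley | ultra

Match, No match, Match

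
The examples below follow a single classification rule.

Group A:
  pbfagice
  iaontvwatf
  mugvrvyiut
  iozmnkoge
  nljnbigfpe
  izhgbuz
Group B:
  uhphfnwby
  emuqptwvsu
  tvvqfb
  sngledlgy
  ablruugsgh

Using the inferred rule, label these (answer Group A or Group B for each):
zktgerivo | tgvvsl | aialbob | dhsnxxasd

Comparing the two groups points to one rule — contains 'i'.

Group A, Group B, Group A, Group B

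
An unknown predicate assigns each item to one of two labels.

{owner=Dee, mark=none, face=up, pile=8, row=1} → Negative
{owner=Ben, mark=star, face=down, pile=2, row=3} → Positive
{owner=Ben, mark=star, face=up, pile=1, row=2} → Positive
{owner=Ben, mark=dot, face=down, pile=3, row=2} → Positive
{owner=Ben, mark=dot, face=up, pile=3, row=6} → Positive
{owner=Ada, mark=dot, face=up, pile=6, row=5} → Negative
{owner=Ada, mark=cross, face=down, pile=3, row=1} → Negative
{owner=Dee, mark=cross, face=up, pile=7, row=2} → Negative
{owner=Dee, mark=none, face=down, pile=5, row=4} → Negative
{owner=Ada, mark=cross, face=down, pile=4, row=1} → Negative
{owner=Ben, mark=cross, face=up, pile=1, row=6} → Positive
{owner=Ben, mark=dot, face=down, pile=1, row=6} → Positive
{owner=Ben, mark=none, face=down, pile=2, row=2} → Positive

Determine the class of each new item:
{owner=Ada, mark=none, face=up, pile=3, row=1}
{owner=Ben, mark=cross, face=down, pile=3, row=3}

Negative, Positive

Comparing the two groups points to one rule — owner is Ben.
{owner=Ada, mark=none, face=up, pile=3, row=1}: Negative (owner is Ada). {owner=Ben, mark=cross, face=down, pile=3, row=3}: Positive (owner is Ben).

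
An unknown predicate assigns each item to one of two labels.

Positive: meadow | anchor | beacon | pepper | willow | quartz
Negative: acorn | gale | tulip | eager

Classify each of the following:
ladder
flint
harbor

Positive, Negative, Positive

The pattern is that an item is 'Positive' exactly when: length 6.
ladder: length 6, meets the rule → Positive. flint: length 5, does not fit → Negative. harbor: length 6, meets the rule → Positive.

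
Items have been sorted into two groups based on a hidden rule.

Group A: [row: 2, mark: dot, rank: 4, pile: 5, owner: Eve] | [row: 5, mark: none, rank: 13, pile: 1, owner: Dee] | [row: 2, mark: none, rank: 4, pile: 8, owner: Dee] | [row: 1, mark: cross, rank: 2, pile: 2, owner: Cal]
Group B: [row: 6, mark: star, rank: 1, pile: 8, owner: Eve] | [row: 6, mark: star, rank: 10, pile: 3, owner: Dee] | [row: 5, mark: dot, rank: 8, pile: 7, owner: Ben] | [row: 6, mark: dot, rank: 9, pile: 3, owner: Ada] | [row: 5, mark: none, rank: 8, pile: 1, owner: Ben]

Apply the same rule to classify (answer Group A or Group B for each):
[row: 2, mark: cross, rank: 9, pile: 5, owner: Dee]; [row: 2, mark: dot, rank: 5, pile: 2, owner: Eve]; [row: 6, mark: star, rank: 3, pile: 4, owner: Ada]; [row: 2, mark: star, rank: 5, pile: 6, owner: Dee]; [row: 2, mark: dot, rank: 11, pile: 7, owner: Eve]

One predicate separates the groups cleanly: row ≤ 2 OR rank = 13.
[row: 2, mark: cross, rank: 9, pile: 5, owner: Dee]: Group A (row = 2, rank = 9). [row: 2, mark: dot, rank: 5, pile: 2, owner: Eve]: Group A (row = 2, rank = 5). [row: 6, mark: star, rank: 3, pile: 4, owner: Ada]: Group B (row = 6, rank = 3). [row: 2, mark: star, rank: 5, pile: 6, owner: Dee]: Group A (row = 2, rank = 5). [row: 2, mark: dot, rank: 11, pile: 7, owner: Eve]: Group A (row = 2, rank = 11).

Group A, Group A, Group B, Group A, Group A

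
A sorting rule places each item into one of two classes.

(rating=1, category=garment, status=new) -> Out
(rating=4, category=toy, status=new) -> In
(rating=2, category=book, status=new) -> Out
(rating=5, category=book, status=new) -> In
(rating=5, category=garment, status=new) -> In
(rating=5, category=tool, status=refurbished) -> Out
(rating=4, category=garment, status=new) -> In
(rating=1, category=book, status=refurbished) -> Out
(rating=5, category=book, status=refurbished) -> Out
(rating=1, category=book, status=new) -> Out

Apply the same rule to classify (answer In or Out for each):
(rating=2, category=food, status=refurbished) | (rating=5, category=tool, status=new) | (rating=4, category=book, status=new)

Rule: status is new AND rating ≥ 4. This holds for each 'In' example and fails for each 'Out' one.
(rating=2, category=food, status=refurbished): status is refurbished, rating = 2 — lacks this property, so Out. (rating=5, category=tool, status=new): status is new, rating = 5 — has this property, so In. (rating=4, category=book, status=new): status is new, rating = 4 — has this property, so In.

Out, In, In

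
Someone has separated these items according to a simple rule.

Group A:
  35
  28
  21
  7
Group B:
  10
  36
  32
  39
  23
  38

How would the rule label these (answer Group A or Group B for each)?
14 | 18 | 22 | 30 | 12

Group A, Group B, Group B, Group B, Group B

One predicate separates the groups cleanly: multiple of 7.
14 → 14 = 7·2 → Group A.
18 → 18 = 7·2 + 4 → Group B.
22 → 22 = 7·3 + 1 → Group B.
30 → 30 = 7·4 + 2 → Group B.
12 → 12 = 7·1 + 5 → Group B.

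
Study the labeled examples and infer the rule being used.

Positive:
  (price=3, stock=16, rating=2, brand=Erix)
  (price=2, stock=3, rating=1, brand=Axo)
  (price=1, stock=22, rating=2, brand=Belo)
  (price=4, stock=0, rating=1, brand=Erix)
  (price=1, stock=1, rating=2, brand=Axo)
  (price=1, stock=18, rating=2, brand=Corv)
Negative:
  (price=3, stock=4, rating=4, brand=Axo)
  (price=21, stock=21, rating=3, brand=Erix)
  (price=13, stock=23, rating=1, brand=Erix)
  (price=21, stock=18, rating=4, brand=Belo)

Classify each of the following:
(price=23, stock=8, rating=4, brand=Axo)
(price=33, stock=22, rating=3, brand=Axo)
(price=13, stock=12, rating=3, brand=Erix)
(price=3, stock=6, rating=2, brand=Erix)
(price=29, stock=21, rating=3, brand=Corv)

Negative, Negative, Negative, Positive, Negative

All 'Positive' examples share one property — rating ≤ 2 AND price ≤ 4 — and every 'Negative' example lacks it.
(price=23, stock=8, rating=4, brand=Axo) — rating = 4, price = 23, hence Negative.
(price=33, stock=22, rating=3, brand=Axo) — rating = 3, price = 33, hence Negative.
(price=13, stock=12, rating=3, brand=Erix) — rating = 3, price = 13, hence Negative.
(price=3, stock=6, rating=2, brand=Erix) — rating = 2, price = 3, hence Positive.
(price=29, stock=21, rating=3, brand=Corv) — rating = 3, price = 29, hence Negative.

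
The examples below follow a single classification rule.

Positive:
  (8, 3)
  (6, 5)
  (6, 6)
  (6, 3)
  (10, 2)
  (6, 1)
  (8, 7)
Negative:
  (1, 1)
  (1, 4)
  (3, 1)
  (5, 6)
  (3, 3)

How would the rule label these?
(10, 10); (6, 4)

The simplest hypothesis consistent with all the labels is: first is even.
(10, 10): first 10, satisfies this → Positive. (6, 4): first 6, satisfies this → Positive.

Positive, Positive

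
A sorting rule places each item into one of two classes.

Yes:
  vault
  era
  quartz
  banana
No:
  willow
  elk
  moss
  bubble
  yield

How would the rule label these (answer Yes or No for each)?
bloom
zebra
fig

No, Yes, No

A rule that fits every label: contains 'a' — true of each 'Yes' example, false of each 'No' one.
bloom: no 'a', does not fit → No. zebra: has 'a', matches → Yes. fig: no 'a', does not fit → No.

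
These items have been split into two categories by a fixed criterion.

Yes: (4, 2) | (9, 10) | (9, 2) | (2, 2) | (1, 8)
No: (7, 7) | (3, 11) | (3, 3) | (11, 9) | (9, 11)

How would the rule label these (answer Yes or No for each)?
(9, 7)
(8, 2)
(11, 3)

No, Yes, No

The classifier is using: second is even.
No: (9, 7), since second 7. Yes: (8, 2), since second 2. No: (11, 3), since second 3.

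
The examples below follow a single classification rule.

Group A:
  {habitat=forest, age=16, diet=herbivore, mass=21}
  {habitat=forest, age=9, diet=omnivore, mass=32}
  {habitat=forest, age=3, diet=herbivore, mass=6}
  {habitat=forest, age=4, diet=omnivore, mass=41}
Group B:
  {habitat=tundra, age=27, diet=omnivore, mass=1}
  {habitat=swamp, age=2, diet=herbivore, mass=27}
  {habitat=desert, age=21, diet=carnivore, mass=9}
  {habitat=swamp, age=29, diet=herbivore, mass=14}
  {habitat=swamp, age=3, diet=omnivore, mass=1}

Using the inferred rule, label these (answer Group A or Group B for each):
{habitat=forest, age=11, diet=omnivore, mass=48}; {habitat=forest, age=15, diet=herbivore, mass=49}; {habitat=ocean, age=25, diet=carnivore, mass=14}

Group A, Group A, Group B

Every 'Group A' example satisfies: habitat is forest. None of the 'Group B' examples do.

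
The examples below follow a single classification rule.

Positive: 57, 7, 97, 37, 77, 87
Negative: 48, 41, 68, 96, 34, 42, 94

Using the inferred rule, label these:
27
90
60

The classifier is using: ends in digit 7.
27: Positive (last digit 7). 90: Negative (last digit 0). 60: Negative (last digit 0).

Positive, Negative, Negative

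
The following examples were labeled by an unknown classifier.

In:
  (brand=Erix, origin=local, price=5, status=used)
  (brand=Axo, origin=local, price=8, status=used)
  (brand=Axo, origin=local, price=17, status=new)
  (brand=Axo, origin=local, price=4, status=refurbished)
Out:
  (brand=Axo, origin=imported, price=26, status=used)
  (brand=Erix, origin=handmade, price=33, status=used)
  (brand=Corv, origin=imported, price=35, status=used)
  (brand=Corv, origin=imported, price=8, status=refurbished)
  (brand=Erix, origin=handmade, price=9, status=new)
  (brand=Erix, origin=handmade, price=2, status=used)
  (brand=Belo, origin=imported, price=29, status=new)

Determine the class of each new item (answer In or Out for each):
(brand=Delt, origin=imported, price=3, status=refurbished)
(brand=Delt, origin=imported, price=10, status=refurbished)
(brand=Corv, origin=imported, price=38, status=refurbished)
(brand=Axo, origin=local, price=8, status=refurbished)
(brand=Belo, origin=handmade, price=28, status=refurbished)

All 'In' examples share one property — origin is local — and every 'Out' example lacks it.
(brand=Delt, origin=imported, price=3, status=refurbished): Out (origin is imported). (brand=Delt, origin=imported, price=10, status=refurbished): Out (origin is imported). (brand=Corv, origin=imported, price=38, status=refurbished): Out (origin is imported). (brand=Axo, origin=local, price=8, status=refurbished): In (origin is local). (brand=Belo, origin=handmade, price=28, status=refurbished): Out (origin is handmade).

Out, Out, Out, In, Out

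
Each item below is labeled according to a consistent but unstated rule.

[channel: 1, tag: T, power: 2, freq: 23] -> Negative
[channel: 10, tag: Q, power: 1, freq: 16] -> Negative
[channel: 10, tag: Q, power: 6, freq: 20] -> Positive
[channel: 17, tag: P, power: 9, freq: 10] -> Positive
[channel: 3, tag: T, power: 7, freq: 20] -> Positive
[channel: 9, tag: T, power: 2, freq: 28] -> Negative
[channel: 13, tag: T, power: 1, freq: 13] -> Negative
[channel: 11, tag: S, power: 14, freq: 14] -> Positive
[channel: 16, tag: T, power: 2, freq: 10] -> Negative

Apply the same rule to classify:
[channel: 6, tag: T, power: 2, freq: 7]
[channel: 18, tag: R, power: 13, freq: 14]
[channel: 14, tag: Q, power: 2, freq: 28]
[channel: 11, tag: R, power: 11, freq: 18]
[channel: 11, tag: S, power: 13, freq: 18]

Negative, Positive, Negative, Positive, Positive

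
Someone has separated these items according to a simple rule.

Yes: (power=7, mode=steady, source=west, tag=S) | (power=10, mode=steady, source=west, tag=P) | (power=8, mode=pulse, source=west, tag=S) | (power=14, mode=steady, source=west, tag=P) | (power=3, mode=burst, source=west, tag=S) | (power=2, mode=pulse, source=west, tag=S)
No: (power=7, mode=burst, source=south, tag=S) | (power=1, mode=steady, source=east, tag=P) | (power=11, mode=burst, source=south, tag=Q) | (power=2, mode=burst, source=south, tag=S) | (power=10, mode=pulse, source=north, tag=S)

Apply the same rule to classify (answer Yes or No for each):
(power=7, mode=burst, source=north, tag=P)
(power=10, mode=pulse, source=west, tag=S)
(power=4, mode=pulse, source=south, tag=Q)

No, Yes, No

The simplest hypothesis consistent with all the labels is: source is west.
(power=7, mode=burst, source=north, tag=P): source is north, does not pass → No.
(power=10, mode=pulse, source=west, tag=S): source is west, checks out → Yes.
(power=4, mode=pulse, source=south, tag=Q): source is south, does not pass → No.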